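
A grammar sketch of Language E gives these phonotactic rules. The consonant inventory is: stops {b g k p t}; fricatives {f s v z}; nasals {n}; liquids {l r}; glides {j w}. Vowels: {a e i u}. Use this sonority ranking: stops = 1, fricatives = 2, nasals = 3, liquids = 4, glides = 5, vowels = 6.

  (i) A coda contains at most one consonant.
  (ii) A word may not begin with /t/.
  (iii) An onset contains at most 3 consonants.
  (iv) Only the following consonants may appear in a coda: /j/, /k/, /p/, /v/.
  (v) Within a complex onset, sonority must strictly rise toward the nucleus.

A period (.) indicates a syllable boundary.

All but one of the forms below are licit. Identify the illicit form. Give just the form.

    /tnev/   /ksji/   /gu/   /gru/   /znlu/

/tnev/

/tnev/ — violates constraint (ii): word begins with /t/ → illicit
/ksji/ — σ1 onset /ksj/ (1→2→5 rises), coda /∅/ ok → licit
/gu/ — σ1 onset /g/, coda /∅/ ok → licit
/gru/ — σ1 onset /gr/ (1→4 rises), coda /∅/ ok → licit
/znlu/ — σ1 onset /znl/ (2→3→4 rises), coda /∅/ ok → licit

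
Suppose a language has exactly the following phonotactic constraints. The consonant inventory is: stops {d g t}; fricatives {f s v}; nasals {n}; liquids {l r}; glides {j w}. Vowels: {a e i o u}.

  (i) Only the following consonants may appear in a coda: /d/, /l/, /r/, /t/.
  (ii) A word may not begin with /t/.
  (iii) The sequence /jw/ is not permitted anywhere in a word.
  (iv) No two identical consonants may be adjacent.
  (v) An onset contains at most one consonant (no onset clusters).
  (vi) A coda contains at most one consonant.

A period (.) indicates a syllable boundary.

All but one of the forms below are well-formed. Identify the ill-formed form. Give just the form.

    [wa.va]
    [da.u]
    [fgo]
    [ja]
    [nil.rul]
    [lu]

[wa.va] — σ1 onset /w/, coda /∅/ ok; σ2 onset /v/, coda /∅/ ok → well-formed
[da.u] — σ1 onset /d/, coda /∅/ ok; σ2 onset /∅/, coda /∅/ ok → well-formed
[fgo] — violates constraint (v): syllable 1 onset /fg/ has 2 consonants (> 1) → ill-formed
[ja] — σ1 onset /j/, coda /∅/ ok → well-formed
[nil.rul] — σ1 onset /n/, coda /l/ ok; σ2 onset /r/, coda /l/ ok → well-formed
[lu] — σ1 onset /l/, coda /∅/ ok → well-formed

[fgo]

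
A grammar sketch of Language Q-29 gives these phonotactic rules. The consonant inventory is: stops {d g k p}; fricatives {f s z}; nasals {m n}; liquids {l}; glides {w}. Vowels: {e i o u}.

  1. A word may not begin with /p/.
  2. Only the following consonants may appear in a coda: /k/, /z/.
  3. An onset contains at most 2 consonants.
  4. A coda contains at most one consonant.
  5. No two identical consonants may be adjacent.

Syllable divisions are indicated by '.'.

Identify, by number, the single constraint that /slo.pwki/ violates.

3

/slo.pwki/: syllable 2 onset /pwk/ has 3 consonants (> 2).
This is a violation of constraint 3: "An onset contains at most 2 consonants."
The remaining constraints (1, 2, 4, 5) are satisfied.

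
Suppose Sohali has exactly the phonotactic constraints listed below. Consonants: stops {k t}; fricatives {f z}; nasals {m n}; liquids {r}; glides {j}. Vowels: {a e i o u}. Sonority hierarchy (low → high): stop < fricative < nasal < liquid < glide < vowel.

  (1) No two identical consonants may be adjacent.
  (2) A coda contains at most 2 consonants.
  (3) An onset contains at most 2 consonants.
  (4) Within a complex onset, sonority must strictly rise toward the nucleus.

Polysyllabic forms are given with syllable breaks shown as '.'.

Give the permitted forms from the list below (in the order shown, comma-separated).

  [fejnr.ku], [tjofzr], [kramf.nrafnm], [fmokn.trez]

[fejnr.ku] — violates constraint 2: syllable 1 coda /jnr/ has 3 consonants (> 2) → not permitted
[tjofzr] — violates constraint 2: syllable 1 coda /fzr/ has 3 consonants (> 2) → not permitted
[kramf.nrafnm] — violates constraint 2: syllable 2 coda /fnm/ has 3 consonants (> 2) → not permitted
[fmokn.trez] — σ1 onset /fm/ (2→3 rises), coda /kn/ (2C) ok; σ2 onset /tr/ (1→4 rises), coda /z/ ok → permitted

[fmokn.trez]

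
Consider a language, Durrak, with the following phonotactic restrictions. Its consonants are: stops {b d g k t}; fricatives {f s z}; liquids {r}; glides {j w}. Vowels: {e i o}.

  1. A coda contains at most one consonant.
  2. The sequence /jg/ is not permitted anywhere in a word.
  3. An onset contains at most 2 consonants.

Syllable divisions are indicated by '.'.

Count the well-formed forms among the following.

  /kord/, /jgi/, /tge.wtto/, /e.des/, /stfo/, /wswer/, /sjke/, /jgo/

/kord/ — violates constraint 1: syllable 1 coda /rd/ has 2 consonants (> 1) → ill-formed
/jgi/ — violates constraint 2: contains banned sequence /jg/ → ill-formed
/tge.wtto/ — violates constraint 3: syllable 2 onset /wtt/ has 3 consonants (> 2) → ill-formed
/e.des/ — σ1 onset /∅/, coda /∅/ ok; σ2 onset /d/, coda /s/ ok → well-formed
/stfo/ — violates constraint 3: syllable 1 onset /stf/ has 3 consonants (> 2) → ill-formed
/wswer/ — violates constraint 3: syllable 1 onset /wsw/ has 3 consonants (> 2) → ill-formed
/sjke/ — violates constraint 3: syllable 1 onset /sjk/ has 3 consonants (> 2) → ill-formed
/jgo/ — violates constraint 2: contains banned sequence /jg/ → ill-formed
Well-formed: /e.des/ → 1.

1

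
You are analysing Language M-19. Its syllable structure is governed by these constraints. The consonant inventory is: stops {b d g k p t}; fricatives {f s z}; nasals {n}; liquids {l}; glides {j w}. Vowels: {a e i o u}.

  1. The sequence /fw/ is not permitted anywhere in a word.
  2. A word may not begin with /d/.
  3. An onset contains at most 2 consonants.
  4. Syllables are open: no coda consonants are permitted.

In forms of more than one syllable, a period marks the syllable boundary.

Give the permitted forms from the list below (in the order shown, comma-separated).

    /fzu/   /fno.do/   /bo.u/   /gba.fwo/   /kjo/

/fzu/ — σ1 onset /fz/ (2C), coda /∅/ ok → permitted
/fno.do/ — σ1 onset /fn/ (2C), coda /∅/ ok; σ2 onset /d/, coda /∅/ ok → permitted
/bo.u/ — σ1 onset /b/, coda /∅/ ok; σ2 onset /∅/, coda /∅/ ok → permitted
/gba.fwo/ — violates constraint 1: contains banned sequence /fw/ → not permitted
/kjo/ — σ1 onset /kj/ (2C), coda /∅/ ok → permitted

/fzu/, /fno.do/, /bo.u/, /kjo/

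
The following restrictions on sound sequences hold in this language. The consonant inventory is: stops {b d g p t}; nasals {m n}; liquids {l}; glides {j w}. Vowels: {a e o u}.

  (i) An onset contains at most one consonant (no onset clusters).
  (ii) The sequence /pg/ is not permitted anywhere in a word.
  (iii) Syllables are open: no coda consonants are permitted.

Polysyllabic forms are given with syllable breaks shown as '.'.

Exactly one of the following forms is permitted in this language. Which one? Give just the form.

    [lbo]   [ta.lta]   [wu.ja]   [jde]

[lbo] — violates constraint (i): syllable 1 onset /lb/ has 2 consonants (> 1) → not permitted
[ta.lta] — violates constraint (i): syllable 2 onset /lt/ has 2 consonants (> 1) → not permitted
[wu.ja] — σ1 onset /w/, coda /∅/ ok; σ2 onset /j/, coda /∅/ ok → permitted
[jde] — violates constraint (i): syllable 1 onset /jd/ has 2 consonants (> 1) → not permitted

[wu.ja]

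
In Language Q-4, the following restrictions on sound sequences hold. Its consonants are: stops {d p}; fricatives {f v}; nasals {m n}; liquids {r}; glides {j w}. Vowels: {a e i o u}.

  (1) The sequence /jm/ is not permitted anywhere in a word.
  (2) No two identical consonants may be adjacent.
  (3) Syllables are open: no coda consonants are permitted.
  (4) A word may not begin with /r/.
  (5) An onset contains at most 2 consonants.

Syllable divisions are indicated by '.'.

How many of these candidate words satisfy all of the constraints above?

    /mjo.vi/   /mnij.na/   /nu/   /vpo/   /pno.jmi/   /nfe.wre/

4

/mjo.vi/ — σ1 onset /mj/ (2C), coda /∅/ ok; σ2 onset /v/, coda /∅/ ok → phonotactically legal
/mnij.na/ — violates constraint 3: syllable 1 coda /j/ has 1 consonant (> 0) → phonotactically illegal
/nu/ — σ1 onset /n/, coda /∅/ ok → phonotactically legal
/vpo/ — σ1 onset /vp/ (2C), coda /∅/ ok → phonotactically legal
/pno.jmi/ — violates constraint 1: contains banned sequence /jm/ → phonotactically illegal
/nfe.wre/ — σ1 onset /nf/ (2C), coda /∅/ ok; σ2 onset /wr/ (2C), coda /∅/ ok → phonotactically legal
Phonotactically legal: /mjo.vi/, /nu/, /vpo/, /nfe.wre/ → 4.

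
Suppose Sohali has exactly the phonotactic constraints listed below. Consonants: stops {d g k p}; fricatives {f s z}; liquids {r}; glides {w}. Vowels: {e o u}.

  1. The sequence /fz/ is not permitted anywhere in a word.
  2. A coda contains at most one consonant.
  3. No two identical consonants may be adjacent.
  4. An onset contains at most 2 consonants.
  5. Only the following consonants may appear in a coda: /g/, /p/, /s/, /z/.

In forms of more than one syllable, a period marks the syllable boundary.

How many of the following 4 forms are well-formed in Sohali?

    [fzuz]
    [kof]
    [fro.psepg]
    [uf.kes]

[fzuz] — violates constraint 1: contains banned sequence /fz/ → ill-formed
[kof] — violates constraint 5: syllable 1 coda contains /f/, which is not a licensed coda consonant → ill-formed
[fro.psepg] — violates constraint 2: syllable 2 coda /pg/ has 2 consonants (> 1) → ill-formed
[uf.kes] — violates constraint 5: syllable 1 coda contains /f/, which is not a licensed coda consonant → ill-formed
No form is well-formed → 0.

0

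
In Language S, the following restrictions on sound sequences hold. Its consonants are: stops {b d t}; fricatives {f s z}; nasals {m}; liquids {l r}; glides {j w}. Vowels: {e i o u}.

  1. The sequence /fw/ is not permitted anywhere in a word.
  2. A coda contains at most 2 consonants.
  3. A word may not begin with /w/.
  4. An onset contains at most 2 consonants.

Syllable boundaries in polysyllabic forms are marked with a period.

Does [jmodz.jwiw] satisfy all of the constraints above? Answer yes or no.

[jmodz.jwiw] — σ1 onset /jm/ (2C), coda /dz/ (2C) ok; σ2 onset /jw/ (2C), coda /w/ ok → licit

yes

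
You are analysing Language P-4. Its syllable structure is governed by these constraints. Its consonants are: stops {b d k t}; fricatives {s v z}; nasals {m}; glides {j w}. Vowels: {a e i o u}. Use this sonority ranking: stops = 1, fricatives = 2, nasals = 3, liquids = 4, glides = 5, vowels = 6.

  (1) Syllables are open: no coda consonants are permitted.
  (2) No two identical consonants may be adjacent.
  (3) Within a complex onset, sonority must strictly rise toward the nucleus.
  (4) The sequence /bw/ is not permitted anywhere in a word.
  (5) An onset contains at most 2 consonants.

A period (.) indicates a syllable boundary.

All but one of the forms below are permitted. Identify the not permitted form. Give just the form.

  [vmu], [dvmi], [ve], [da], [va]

[dvmi]

[vmu] — σ1 onset /vm/ (2→3 rises), coda /∅/ ok → permitted
[dvmi] — violates constraint 5: syllable 1 onset /dvm/ has 3 consonants (> 2) → not permitted
[ve] — σ1 onset /v/, coda /∅/ ok → permitted
[da] — σ1 onset /d/, coda /∅/ ok → permitted
[va] — σ1 onset /v/, coda /∅/ ok → permitted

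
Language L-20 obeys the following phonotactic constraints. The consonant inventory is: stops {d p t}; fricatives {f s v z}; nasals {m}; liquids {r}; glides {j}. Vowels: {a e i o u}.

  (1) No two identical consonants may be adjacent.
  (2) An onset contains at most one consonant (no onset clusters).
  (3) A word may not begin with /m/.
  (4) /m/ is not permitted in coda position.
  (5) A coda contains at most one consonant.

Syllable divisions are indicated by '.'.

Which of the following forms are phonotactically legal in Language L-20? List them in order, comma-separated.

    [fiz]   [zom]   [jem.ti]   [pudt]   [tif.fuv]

[fiz]

[fiz] — σ1 onset /f/, coda /z/ ok → phonotactically legal
[zom] — violates constraint 4: syllable 1 coda contains /m/ → phonotactically illegal
[jem.ti] — violates constraint 4: syllable 1 coda contains /m/ → phonotactically illegal
[pudt] — violates constraint 5: syllable 1 coda /dt/ has 2 consonants (> 1) → phonotactically illegal
[tif.fuv] — violates constraint 1: adjacent identical consonants /ff/ → phonotactically illegal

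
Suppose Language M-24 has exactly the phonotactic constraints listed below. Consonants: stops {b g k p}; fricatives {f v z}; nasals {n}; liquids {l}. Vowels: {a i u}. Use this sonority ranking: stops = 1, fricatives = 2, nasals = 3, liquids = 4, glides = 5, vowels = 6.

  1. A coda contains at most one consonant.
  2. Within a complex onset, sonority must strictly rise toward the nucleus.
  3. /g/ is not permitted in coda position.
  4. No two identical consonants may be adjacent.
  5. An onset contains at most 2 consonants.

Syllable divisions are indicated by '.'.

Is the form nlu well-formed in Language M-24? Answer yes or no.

yes

nlu — σ1 onset /nl/ (3→4 rises), coda /∅/ ok → well-formed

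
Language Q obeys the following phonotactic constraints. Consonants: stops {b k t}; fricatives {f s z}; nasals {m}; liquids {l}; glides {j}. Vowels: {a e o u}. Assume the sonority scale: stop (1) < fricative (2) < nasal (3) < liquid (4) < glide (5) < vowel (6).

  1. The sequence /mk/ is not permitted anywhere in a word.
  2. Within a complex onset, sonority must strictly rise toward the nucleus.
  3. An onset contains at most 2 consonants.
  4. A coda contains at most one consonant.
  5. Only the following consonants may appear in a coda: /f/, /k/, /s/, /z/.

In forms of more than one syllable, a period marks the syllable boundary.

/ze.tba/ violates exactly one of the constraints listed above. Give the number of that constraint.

/ze.tba/: syllable 2 onset /tb/: /t/ (stop, 1) → /b/ (stop, 1) does not rise.
This is a violation of constraint 2: "Within a complex onset, sonority must strictly rise toward the nucleus."
The remaining constraints (1, 3, 4, 5) are satisfied.

2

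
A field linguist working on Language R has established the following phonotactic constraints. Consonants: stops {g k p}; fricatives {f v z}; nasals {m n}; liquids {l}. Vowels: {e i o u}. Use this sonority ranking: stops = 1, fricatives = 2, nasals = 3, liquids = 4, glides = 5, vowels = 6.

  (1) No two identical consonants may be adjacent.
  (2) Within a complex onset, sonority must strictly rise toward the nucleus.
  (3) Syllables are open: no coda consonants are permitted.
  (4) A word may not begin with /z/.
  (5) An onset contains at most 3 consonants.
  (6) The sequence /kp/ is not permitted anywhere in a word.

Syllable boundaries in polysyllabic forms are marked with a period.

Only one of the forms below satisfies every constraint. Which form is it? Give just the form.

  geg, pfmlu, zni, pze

geg — violates constraint 3: syllable 1 coda /g/ has 1 consonant (> 0) → phonotactically illegal
pfmlu — violates constraint 5: syllable 1 onset /pfml/ has 4 consonants (> 3) → phonotactically illegal
zni — violates constraint 4: word begins with /z/ → phonotactically illegal
pze — σ1 onset /pz/ (1→2 rises), coda /∅/ ok → phonotactically legal

pze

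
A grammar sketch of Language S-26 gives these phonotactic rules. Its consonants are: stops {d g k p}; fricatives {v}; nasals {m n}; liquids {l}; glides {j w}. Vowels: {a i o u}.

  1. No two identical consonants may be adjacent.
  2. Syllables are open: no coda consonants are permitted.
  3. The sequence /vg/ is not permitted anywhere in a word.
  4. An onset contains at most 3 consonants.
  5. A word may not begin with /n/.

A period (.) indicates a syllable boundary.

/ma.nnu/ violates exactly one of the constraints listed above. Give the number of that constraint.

1

/ma.nnu/: adjacent identical consonants /nn/.
This is a violation of constraint 1: "No two identical consonants may be adjacent."
The remaining constraints (2, 3, 4, 5) are satisfied.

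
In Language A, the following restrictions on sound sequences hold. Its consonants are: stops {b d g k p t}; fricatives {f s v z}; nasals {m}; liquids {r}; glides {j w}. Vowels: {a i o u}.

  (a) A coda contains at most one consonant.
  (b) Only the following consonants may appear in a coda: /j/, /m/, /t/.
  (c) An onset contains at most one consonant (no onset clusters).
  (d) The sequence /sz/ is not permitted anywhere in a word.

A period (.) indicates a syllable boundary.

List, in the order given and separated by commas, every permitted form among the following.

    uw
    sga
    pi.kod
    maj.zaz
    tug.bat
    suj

suj

uw — violates constraint (b): syllable 1 coda contains /w/, which is not a licensed coda consonant → not permitted
sga — violates constraint (c): syllable 1 onset /sg/ has 2 consonants (> 1) → not permitted
pi.kod — violates constraint (b): syllable 2 coda contains /d/, which is not a licensed coda consonant → not permitted
maj.zaz — violates constraint (b): syllable 2 coda contains /z/, which is not a licensed coda consonant → not permitted
tug.bat — violates constraint (b): syllable 1 coda contains /g/, which is not a licensed coda consonant → not permitted
suj — σ1 onset /s/, coda /j/ ok → permitted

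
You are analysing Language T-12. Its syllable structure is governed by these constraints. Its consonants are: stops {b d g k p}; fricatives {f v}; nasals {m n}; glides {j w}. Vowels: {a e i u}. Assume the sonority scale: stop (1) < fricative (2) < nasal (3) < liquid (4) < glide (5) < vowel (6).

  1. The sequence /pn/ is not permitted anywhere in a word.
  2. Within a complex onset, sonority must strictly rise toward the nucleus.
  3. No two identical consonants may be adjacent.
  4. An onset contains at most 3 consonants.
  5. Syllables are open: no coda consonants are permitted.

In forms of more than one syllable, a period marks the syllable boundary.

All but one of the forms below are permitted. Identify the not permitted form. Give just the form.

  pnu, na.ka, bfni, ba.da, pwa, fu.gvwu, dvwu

pnu — violates constraint 1: contains banned sequence /pn/ → not permitted
na.ka — σ1 onset /n/, coda /∅/ ok; σ2 onset /k/, coda /∅/ ok → permitted
bfni — σ1 onset /bfn/ (1→2→3 rises), coda /∅/ ok → permitted
ba.da — σ1 onset /b/, coda /∅/ ok; σ2 onset /d/, coda /∅/ ok → permitted
pwa — σ1 onset /pw/ (1→5 rises), coda /∅/ ok → permitted
fu.gvwu — σ1 onset /f/, coda /∅/ ok; σ2 onset /gvw/ (1→2→5 rises), coda /∅/ ok → permitted
dvwu — σ1 onset /dvw/ (1→2→5 rises), coda /∅/ ok → permitted

pnu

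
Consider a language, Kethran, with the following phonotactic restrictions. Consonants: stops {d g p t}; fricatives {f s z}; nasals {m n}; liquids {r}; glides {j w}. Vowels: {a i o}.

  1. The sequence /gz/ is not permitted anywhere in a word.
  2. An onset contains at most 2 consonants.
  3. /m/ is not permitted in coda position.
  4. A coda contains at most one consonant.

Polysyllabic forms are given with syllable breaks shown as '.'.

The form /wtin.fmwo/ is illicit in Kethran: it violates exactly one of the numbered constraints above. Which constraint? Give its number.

/wtin.fmwo/: syllable 2 onset /fmw/ has 3 consonants (> 2).
This is a violation of constraint 2: "An onset contains at most 2 consonants."
The remaining constraints (1, 3, 4) are satisfied.

2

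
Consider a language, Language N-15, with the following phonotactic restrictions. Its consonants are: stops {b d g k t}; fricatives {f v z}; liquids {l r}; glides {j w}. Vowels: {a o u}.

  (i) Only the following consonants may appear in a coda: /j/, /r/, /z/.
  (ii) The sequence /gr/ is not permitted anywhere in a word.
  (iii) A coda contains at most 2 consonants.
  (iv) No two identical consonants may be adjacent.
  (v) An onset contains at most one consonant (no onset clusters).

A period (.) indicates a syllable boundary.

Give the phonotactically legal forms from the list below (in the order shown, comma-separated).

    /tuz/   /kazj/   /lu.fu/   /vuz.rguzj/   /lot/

/tuz/, /kazj/, /lu.fu/

/tuz/ — σ1 onset /t/, coda /z/ ok → phonotactically legal
/kazj/ — σ1 onset /k/, coda /zj/ (2C) ok → phonotactically legal
/lu.fu/ — σ1 onset /l/, coda /∅/ ok; σ2 onset /f/, coda /∅/ ok → phonotactically legal
/vuz.rguzj/ — violates constraint (v): syllable 2 onset /rg/ has 2 consonants (> 1) → phonotactically illegal
/lot/ — violates constraint (i): syllable 1 coda contains /t/, which is not a licensed coda consonant → phonotactically illegal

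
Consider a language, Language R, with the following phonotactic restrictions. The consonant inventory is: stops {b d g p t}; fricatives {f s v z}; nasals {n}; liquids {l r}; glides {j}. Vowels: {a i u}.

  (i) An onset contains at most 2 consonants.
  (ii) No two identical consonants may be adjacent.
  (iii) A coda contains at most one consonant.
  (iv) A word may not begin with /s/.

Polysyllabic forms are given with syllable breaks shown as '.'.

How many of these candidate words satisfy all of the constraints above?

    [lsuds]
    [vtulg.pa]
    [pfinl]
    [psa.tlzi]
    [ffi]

0

[lsuds] — violates constraint (iii): syllable 1 coda /ds/ has 2 consonants (> 1) → ill-formed
[vtulg.pa] — violates constraint (iii): syllable 1 coda /lg/ has 2 consonants (> 1) → ill-formed
[pfinl] — violates constraint (iii): syllable 1 coda /nl/ has 2 consonants (> 1) → ill-formed
[psa.tlzi] — violates constraint (i): syllable 2 onset /tlz/ has 3 consonants (> 2) → ill-formed
[ffi] — violates constraint (ii): adjacent identical consonants /ff/ → ill-formed
No form is well-formed → 0.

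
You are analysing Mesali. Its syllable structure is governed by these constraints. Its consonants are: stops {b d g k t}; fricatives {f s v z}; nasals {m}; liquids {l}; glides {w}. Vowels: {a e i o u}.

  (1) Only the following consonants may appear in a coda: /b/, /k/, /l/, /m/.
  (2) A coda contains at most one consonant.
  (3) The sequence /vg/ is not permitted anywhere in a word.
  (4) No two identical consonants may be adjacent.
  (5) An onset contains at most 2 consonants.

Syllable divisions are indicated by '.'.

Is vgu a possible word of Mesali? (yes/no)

no

vgu — violates constraint 3: contains banned sequence /vg/ → not permitted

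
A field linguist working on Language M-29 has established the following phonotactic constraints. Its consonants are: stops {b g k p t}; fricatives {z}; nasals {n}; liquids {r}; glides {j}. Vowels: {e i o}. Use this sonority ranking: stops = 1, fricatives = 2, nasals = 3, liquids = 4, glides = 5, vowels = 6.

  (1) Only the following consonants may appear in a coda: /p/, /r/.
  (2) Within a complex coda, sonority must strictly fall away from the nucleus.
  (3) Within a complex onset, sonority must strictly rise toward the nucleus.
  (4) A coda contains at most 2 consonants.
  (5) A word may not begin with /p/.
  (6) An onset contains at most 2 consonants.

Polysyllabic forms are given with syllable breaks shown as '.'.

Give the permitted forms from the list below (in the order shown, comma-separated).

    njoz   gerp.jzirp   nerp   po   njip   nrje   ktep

nerp, njip

njoz — violates constraint 1: syllable 1 coda contains /z/, which is not a licensed coda consonant → not permitted
gerp.jzirp — violates constraint 3: syllable 2 onset /jz/: /j/ (glide, 5) → /z/ (fricative, 2) does not rise → not permitted
nerp — σ1 onset /n/, coda /rp/ (4→1 falls) ok → permitted
po — violates constraint 5: word begins with /p/ → not permitted
njip — σ1 onset /nj/ (3→5 rises), coda /p/ ok → permitted
nrje — violates constraint 6: syllable 1 onset /nrj/ has 3 consonants (> 2) → not permitted
ktep — violates constraint 3: syllable 1 onset /kt/: /k/ (stop, 1) → /t/ (stop, 1) does not rise → not permitted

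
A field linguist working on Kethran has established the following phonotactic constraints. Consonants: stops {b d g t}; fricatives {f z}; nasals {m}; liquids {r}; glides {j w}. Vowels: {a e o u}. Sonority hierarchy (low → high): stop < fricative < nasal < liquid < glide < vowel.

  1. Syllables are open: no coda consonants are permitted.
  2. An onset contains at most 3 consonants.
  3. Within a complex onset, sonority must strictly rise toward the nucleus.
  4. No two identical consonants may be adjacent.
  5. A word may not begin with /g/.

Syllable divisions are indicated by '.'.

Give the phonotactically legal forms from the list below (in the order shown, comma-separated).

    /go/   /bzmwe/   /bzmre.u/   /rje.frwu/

/rje.frwu/

/go/ — violates constraint 5: word begins with /g/ → phonotactically illegal
/bzmwe/ — violates constraint 2: syllable 1 onset /bzmw/ has 4 consonants (> 3) → phonotactically illegal
/bzmre.u/ — violates constraint 2: syllable 1 onset /bzmr/ has 4 consonants (> 3) → phonotactically illegal
/rje.frwu/ — σ1 onset /rj/ (4→5 rises), coda /∅/ ok; σ2 onset /frw/ (2→4→5 rises), coda /∅/ ok → phonotactically legal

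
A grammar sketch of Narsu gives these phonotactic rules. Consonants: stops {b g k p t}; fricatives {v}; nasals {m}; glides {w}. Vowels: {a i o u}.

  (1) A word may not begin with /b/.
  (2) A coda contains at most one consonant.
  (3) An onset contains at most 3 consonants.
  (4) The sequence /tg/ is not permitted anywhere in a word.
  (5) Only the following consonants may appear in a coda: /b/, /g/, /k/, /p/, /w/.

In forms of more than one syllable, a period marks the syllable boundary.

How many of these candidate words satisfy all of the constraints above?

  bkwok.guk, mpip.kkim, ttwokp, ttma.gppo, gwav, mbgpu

1

bkwok.guk — violates constraint 1: word begins with /b/ → not permitted
mpip.kkim — violates constraint 5: syllable 2 coda contains /m/, which is not a licensed coda consonant → not permitted
ttwokp — violates constraint 2: syllable 1 coda /kp/ has 2 consonants (> 1) → not permitted
ttma.gppo — σ1 onset /ttm/ (3C), coda /∅/ ok; σ2 onset /gpp/ (3C), coda /∅/ ok → permitted
gwav — violates constraint 5: syllable 1 coda contains /v/, which is not a licensed coda consonant → not permitted
mbgpu — violates constraint 3: syllable 1 onset /mbgp/ has 4 consonants (> 3) → not permitted
Permitted: ttma.gppo → 1.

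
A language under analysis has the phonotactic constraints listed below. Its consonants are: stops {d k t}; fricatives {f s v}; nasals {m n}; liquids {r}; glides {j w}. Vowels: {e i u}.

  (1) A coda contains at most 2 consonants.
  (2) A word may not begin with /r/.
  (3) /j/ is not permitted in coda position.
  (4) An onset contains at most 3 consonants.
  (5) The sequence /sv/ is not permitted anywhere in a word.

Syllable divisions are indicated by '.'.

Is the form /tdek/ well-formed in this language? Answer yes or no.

yes

/tdek/ — σ1 onset /td/ (2C), coda /k/ ok → well-formed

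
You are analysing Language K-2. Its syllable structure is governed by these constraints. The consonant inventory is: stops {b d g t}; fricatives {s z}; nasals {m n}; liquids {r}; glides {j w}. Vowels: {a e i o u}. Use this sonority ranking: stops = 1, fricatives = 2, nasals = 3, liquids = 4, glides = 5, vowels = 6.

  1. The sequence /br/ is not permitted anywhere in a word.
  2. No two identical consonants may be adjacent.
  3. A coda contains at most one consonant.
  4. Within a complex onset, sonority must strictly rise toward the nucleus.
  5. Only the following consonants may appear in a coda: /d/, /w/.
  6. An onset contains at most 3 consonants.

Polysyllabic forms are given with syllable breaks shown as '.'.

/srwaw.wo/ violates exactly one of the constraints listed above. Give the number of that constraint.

2

/srwaw.wo/: adjacent identical consonants /ww/.
This is a violation of constraint 2: "No two identical consonants may be adjacent."
The remaining constraints (1, 3, 4, 5, 6) are satisfied.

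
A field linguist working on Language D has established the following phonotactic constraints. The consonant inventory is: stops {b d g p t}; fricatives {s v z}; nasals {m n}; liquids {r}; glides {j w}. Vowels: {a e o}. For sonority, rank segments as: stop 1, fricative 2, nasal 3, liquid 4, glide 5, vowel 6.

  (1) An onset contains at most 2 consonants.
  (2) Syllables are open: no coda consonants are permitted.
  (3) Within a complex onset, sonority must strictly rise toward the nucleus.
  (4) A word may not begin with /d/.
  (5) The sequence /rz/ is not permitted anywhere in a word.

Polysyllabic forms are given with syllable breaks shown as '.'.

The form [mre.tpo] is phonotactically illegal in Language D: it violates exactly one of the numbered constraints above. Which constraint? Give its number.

3

[mre.tpo]: syllable 2 onset /tp/: /t/ (stop, 1) → /p/ (stop, 1) does not rise.
This is a violation of constraint 3: "Within a complex onset, sonority must strictly rise toward the nucleus."
The remaining constraints (1, 2, 4, 5) are satisfied.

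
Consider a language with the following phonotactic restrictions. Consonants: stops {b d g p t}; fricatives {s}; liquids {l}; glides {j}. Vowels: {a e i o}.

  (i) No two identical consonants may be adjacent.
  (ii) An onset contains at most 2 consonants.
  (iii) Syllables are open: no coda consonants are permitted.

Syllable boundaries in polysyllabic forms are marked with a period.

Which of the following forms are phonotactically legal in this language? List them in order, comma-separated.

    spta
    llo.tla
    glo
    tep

spta — violates constraint (ii): syllable 1 onset /spt/ has 3 consonants (> 2) → phonotactically illegal
llo.tla — violates constraint (i): adjacent identical consonants /ll/ → phonotactically illegal
glo — σ1 onset /gl/ (2C), coda /∅/ ok → phonotactically legal
tep — violates constraint (iii): syllable 1 coda /p/ has 1 consonant (> 0) → phonotactically illegal

glo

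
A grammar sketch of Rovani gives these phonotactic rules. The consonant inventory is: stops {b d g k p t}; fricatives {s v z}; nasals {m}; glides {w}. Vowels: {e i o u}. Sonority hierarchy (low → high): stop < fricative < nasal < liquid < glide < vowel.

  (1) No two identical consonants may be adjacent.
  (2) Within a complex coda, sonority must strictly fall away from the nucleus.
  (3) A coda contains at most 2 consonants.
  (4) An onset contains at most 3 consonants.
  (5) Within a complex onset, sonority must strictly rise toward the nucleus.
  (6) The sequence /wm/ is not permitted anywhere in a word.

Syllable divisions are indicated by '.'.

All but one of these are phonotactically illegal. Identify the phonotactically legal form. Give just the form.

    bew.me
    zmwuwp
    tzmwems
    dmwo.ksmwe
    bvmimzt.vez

zmwuwp

bew.me — violates constraint 6: contains banned sequence /wm/ → phonotactically illegal
zmwuwp — σ1 onset /zmw/ (2→3→5 rises), coda /wp/ (5→1 falls) ok → phonotactically legal
tzmwems — violates constraint 4: syllable 1 onset /tzmw/ has 4 consonants (> 3) → phonotactically illegal
dmwo.ksmwe — violates constraint 4: syllable 2 onset /ksmw/ has 4 consonants (> 3) → phonotactically illegal
bvmimzt.vez — violates constraint 3: syllable 1 coda /mzt/ has 3 consonants (> 2) → phonotactically illegal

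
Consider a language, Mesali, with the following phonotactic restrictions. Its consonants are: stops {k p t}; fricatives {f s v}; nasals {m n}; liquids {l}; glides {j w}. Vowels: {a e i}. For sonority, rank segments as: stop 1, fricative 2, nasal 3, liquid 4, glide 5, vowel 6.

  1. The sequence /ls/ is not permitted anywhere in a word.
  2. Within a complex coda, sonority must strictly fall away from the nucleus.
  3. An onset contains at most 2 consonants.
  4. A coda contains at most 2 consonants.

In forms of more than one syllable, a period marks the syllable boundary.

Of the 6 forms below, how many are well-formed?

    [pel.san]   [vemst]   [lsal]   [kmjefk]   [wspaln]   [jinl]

0

[pel.san] — violates constraint 1: contains banned sequence /ls/ → ill-formed
[vemst] — violates constraint 4: syllable 1 coda /mst/ has 3 consonants (> 2) → ill-formed
[lsal] — violates constraint 1: contains banned sequence /ls/ → ill-formed
[kmjefk] — violates constraint 3: syllable 1 onset /kmj/ has 3 consonants (> 2) → ill-formed
[wspaln] — violates constraint 3: syllable 1 onset /wsp/ has 3 consonants (> 2) → ill-formed
[jinl] — violates constraint 2: syllable 1 coda /nl/: /n/ (nasal, 3) → /l/ (liquid, 4) does not fall → ill-formed
No form is well-formed → 0.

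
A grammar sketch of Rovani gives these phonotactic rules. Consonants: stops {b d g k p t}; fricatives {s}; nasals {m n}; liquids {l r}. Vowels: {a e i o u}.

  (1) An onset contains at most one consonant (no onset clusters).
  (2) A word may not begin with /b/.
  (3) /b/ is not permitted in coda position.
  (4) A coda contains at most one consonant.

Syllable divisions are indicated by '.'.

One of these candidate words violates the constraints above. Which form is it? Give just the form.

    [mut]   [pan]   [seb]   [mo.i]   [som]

[mut] — σ1 onset /m/, coda /t/ ok → phonotactically legal
[pan] — σ1 onset /p/, coda /n/ ok → phonotactically legal
[seb] — violates constraint 3: syllable 1 coda contains /b/ → phonotactically illegal
[mo.i] — σ1 onset /m/, coda /∅/ ok; σ2 onset /∅/, coda /∅/ ok → phonotactically legal
[som] — σ1 onset /s/, coda /m/ ok → phonotactically legal

[seb]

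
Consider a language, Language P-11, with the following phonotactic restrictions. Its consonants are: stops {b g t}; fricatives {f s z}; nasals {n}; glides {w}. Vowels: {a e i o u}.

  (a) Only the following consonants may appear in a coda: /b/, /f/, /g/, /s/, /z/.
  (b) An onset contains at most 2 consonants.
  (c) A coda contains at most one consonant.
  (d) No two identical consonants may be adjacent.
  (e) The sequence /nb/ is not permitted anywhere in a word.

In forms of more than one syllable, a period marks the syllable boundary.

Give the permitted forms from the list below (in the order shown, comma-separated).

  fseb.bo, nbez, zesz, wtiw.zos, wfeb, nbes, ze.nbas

fseb.bo — violates constraint (d): adjacent identical consonants /bb/ → not permitted
nbez — violates constraint (e): contains banned sequence /nb/ → not permitted
zesz — violates constraint (c): syllable 1 coda /sz/ has 2 consonants (> 1) → not permitted
wtiw.zos — violates constraint (a): syllable 1 coda contains /w/, which is not a licensed coda consonant → not permitted
wfeb — σ1 onset /wf/ (2C), coda /b/ ok → permitted
nbes — violates constraint (e): contains banned sequence /nb/ → not permitted
ze.nbas — violates constraint (e): contains banned sequence /nb/ → not permitted

wfeb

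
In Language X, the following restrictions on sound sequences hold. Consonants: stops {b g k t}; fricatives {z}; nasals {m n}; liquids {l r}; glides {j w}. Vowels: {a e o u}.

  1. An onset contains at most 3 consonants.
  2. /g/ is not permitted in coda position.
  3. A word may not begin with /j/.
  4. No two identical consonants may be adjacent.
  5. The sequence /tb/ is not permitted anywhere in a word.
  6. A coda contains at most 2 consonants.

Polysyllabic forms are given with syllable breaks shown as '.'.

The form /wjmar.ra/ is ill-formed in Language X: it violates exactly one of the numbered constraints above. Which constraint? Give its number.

4

/wjmar.ra/: adjacent identical consonants /rr/.
This is a violation of constraint 4: "No two identical consonants may be adjacent."
The remaining constraints (1, 2, 3, 5, 6) are satisfied.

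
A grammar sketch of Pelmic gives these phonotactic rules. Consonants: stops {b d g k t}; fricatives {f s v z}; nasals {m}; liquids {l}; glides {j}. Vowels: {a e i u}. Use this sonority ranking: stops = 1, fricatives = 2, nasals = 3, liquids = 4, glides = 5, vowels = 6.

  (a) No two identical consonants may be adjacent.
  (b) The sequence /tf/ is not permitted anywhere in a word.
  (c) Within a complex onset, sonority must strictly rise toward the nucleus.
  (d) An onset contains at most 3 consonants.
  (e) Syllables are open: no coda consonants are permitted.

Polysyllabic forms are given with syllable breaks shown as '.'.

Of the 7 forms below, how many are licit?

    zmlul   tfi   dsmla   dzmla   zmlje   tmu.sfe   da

1

zmlul — violates constraint (e): syllable 1 coda /l/ has 1 consonant (> 0) → illicit
tfi — violates constraint (b): contains banned sequence /tf/ → illicit
dsmla — violates constraint (d): syllable 1 onset /dsml/ has 4 consonants (> 3) → illicit
dzmla — violates constraint (d): syllable 1 onset /dzml/ has 4 consonants (> 3) → illicit
zmlje — violates constraint (d): syllable 1 onset /zmlj/ has 4 consonants (> 3) → illicit
tmu.sfe — violates constraint (c): syllable 2 onset /sf/: /s/ (fricative, 2) → /f/ (fricative, 2) does not rise → illicit
da — σ1 onset /d/, coda /∅/ ok → licit
Licit: da → 1.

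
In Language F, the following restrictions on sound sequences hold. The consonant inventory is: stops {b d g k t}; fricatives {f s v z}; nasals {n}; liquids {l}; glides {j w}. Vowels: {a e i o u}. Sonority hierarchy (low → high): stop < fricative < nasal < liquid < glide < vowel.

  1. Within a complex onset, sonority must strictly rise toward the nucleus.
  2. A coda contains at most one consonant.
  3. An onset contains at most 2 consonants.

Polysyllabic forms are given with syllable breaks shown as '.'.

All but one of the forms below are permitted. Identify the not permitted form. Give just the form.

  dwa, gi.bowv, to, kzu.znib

gi.bowv

dwa — σ1 onset /dw/ (1→5 rises), coda /∅/ ok → permitted
gi.bowv — violates constraint 2: syllable 2 coda /wv/ has 2 consonants (> 1) → not permitted
to — σ1 onset /t/, coda /∅/ ok → permitted
kzu.znib — σ1 onset /kz/ (1→2 rises), coda /∅/ ok; σ2 onset /zn/ (2→3 rises), coda /b/ ok → permitted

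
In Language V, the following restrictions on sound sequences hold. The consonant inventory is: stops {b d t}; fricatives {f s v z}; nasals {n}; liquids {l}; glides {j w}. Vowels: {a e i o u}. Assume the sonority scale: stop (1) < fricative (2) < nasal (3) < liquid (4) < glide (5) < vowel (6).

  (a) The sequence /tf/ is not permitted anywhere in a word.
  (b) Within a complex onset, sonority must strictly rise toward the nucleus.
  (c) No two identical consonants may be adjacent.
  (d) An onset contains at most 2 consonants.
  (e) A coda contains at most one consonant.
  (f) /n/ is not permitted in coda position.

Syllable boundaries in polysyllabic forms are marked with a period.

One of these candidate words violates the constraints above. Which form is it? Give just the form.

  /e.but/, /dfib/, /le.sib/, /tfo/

/e.but/ — σ1 onset /∅/, coda /∅/ ok; σ2 onset /b/, coda /t/ ok → well-formed
/dfib/ — σ1 onset /df/ (1→2 rises), coda /b/ ok → well-formed
/le.sib/ — σ1 onset /l/, coda /∅/ ok; σ2 onset /s/, coda /b/ ok → well-formed
/tfo/ — violates constraint (a): contains banned sequence /tf/ → ill-formed

/tfo/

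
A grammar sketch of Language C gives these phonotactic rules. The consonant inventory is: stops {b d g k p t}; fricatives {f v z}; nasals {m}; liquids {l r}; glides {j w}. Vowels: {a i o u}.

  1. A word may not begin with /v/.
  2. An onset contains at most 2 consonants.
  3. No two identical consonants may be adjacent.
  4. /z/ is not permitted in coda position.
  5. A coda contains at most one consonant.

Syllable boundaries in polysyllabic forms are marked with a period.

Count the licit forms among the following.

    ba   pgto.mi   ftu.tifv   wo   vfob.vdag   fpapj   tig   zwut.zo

4

ba — σ1 onset /b/, coda /∅/ ok → licit
pgto.mi — violates constraint 2: syllable 1 onset /pgt/ has 3 consonants (> 2) → illicit
ftu.tifv — violates constraint 5: syllable 2 coda /fv/ has 2 consonants (> 1) → illicit
wo — σ1 onset /w/, coda /∅/ ok → licit
vfob.vdag — violates constraint 1: word begins with /v/ → illicit
fpapj — violates constraint 5: syllable 1 coda /pj/ has 2 consonants (> 1) → illicit
tig — σ1 onset /t/, coda /g/ ok → licit
zwut.zo — σ1 onset /zw/ (2C), coda /t/ ok; σ2 onset /z/, coda /∅/ ok → licit
Licit: ba, wo, tig, zwut.zo → 4.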